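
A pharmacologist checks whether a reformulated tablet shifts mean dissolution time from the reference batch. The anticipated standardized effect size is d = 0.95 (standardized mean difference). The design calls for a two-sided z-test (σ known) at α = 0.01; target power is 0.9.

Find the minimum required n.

Set Φ(δ − 2.576) = 0.9; then δ − 2.576 = Φ⁻¹(0.9) = 1.282, giving δ = 3.857.
(Ignoring the negligible lower-tail rejection probability gives the usual closed-form inversion.)
δ = d·√n ⇒ n = (δ/d)² = (3.857 / 0.95)² = 16.49.
Rounding up, n = 17.

n = 17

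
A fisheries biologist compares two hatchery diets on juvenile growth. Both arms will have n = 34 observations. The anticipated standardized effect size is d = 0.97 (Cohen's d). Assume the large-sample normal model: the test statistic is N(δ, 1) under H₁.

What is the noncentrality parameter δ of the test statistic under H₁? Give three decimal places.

δ ≈ 3.999

The noncentrality parameter scales effect size by the design's sample-size factor: δ = d·√(n/2) = 0.97 × √(34/2) = 3.9994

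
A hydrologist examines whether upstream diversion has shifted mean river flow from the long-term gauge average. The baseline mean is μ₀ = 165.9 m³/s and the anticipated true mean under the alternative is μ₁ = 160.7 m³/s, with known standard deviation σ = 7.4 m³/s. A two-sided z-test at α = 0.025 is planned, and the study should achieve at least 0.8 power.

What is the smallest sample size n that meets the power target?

Standardized effect: d = |μ₁ − μ₀| / σ = |160.7 − 165.9| / 7.4 = 0.7027
For power 0.8 need Φ(δ − z_{0.0125}) = 0.8, so δ = z_{0.0125} + z_{0.20} = 2.241 + 0.842 = 3.083.
(For δ > 0 the lower-tail rejection region contributes negligibly to power, so the one-term inversion is standard.)
δ = d·√n ⇒ n = (δ/d)² = (3.083 / 0.7027)² = 19.25.
Rounding up, n = 20.

n = 20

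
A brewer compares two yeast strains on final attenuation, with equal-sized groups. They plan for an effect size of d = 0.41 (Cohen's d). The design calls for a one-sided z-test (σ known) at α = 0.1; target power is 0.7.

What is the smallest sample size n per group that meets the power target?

Set Φ(δ − 1.282) = 0.7; then δ − 1.282 = Φ⁻¹(0.7) = 0.524, giving δ = 1.806.
δ = d·√(n/2) ⇒ n = 2(δ/d)² = 2 × (1.806 / 0.41)² = 38.80.
Round up to the next whole unit.

n = 39 per group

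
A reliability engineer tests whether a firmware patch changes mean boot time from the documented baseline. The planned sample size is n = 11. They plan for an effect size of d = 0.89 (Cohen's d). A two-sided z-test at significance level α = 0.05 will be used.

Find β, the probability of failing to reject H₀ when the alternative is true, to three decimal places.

β ≈ 0.161

Noncentrality parameter: δ = d·√n = 0.89 × √11 = 2.9518
Critical value for a two-sided test at α = 0.05: z_{α/2} = 1.960.
Power = Φ(δ − 1.960) + Φ(−δ − 1.960) = Φ(0.992) + Φ(-4.912) = 0.8394 + 0.0000 = 0.8394.
Type II error: β = 1 − power = 1 − 0.8394 = 0.1606.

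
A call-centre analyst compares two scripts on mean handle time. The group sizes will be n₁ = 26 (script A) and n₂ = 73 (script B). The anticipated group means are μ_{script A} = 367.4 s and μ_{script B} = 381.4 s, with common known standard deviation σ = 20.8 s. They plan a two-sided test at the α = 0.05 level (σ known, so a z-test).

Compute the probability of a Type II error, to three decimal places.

Standardized effect: d = |μ_{script A} − μ_{script B}| / σ = |367.4 − 381.4| / 20.8 = 0.6731
Noncentrality parameter: δ = d / √(1/n₁ + 1/n₂) = 0.6731 / √(1/26 + 1/73) = 2.9471
Two-sided α = 0.05 → critical value z_{0.025} = 1.960.
Power = Φ(δ − 1.960) + Φ(−δ − 1.960) = Φ(0.987) + Φ(-4.907) = 0.8382 + 0.0000 = 0.8382.
Type II error: β = 1 − power = 1 − 0.8382 = 0.1618.

β ≈ 0.162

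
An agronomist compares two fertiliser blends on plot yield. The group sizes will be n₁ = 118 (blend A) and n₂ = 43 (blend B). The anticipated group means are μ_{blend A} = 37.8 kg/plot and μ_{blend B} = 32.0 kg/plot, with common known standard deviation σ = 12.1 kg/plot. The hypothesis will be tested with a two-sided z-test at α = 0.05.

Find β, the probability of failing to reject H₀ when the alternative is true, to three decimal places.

β ≈ 0.232

Standardized effect: d = |μ_{blend A} − μ_{blend B}| / σ = |37.8 − 32.0| / 12.1 = 0.4793
Noncentrality parameter: δ = d / √(1/n₁ + 1/n₂) = 0.4793 / √(1/118 + 1/43) = 2.6909
Two-sided α = 0.05 → critical value z_{0.025} = 1.960.
Power = Φ(δ − 1.960) + Φ(−δ − 1.960) = Φ(0.731) + Φ(-4.651) = 0.7676 + 0.0000 = 0.7676.
Type II error: β = 1 − power = 1 − 0.7676 = 0.2324.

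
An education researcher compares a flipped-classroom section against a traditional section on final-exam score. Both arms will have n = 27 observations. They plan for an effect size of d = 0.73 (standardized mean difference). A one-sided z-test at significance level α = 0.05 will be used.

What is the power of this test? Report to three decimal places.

Noncentrality parameter: λ = d·√(n/2) = 0.73 × √(27/2) = 2.6822
One-sided α = 0.05 → critical value z_{0.05} = 1.645.
Power = P(Z > 1.645 − λ) = Φ(1.037) = 0.8502.

Power ≈ 0.850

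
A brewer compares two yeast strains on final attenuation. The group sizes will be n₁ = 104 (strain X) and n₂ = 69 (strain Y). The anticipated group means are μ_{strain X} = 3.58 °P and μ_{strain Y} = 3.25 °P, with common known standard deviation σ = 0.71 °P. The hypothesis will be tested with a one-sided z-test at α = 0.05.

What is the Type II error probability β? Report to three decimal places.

β ≈ 0.089

Standardized effect: d = |μ_{strain X} − μ_{strain Y}| / σ = |3.58 − 3.25| / 0.71 = 0.4648
Noncentrality parameter: δ = d / √(1/n₁ + 1/n₂) = 0.4648 / √(1/104 + 1/69) = 2.9935
One-sided α = 0.05 → critical value z_{0.05} = 1.645.
Power = P(Z > 1.645 − δ) = Φ(1.349) = 0.9113.
Type II error: β = 1 − power = 1 − 0.9113 = 0.0887.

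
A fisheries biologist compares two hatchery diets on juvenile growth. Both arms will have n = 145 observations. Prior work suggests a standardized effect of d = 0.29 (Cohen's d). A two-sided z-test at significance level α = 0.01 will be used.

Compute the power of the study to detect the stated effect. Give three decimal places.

Noncentrality parameter: δ = d·√(n/2) = 0.29 × √(145/2) = 2.4693
Two-sided α = 0.01 → critical value z_{0.005} = 2.576.
Power = Φ(δ − 2.576) + Φ(−δ − 2.576) = Φ(-0.107) + Φ(-5.045) = 0.4576 + 0.0000 = 0.4576.

Power ≈ 0.458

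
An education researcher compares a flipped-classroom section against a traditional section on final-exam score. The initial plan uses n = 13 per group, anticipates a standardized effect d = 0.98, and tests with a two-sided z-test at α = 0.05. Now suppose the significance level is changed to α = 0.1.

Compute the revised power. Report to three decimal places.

δ = d·√(n/2) = 0.98 × √(13/2) = 2.4985 (unchanged). New critical value: z_{0.05} = 1.645.
Revised power = Φ(δ − 1.645) + Φ(−δ − 1.645) = Φ(0.854) + Φ(-4.143) = 0.8034 + 0.0000 = 0.8034.

Power ≈ 0.803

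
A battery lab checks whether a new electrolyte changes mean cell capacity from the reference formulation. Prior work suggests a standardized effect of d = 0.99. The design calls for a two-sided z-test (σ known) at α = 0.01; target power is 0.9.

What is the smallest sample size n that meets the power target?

n = 16

For power 0.9 need Φ(δ − z_{0.005}) = 0.9, so δ = z_{0.005} + z_{0.10} = 2.576 + 1.282 = 3.857.
(The Φ(−δ − z_{α/2}) term is vanishingly small for δ > 0 and is dropped in the standard sample-size formula.)
δ = d·√n ⇒ n = (δ/d)² = (3.857 / 0.99)² = 15.18.
Rounding up, n = 16.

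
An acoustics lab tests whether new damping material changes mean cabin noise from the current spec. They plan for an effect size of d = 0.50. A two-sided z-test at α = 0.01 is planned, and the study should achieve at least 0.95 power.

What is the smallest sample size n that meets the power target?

Set Φ(δ − 2.576) = 0.95; then δ − 2.576 = Φ⁻¹(0.95) = 1.645, giving δ = 4.221.
(For δ > 0 the lower-tail rejection region contributes negligibly to power, so the one-term inversion is standard.)
δ = d·√n ⇒ n = (δ/d)² = (4.221 / 0.50)² = 71.26.
Round up to the next whole unit.

n = 72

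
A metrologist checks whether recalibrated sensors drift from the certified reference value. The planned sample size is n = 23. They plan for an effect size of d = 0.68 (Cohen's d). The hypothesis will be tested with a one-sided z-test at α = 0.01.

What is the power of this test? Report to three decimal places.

Noncentrality parameter: δ = d·√n = 0.68 × √23 = 3.2612
Critical value for a one-sided test at α = 0.01: z_α = 2.326.
Power = P(Z > 2.326 − δ) = Φ(0.935) = 0.8251.

Power ≈ 0.825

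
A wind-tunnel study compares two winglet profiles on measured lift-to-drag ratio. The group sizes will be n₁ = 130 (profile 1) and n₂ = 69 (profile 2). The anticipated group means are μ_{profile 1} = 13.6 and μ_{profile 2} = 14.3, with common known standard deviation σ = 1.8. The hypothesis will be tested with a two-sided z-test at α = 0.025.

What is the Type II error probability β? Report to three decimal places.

Standardized effect: d = |μ_{profile 1} − μ_{profile 2}| / σ = |13.6 − 14.3| / 1.8 = 0.3889
Noncentrality parameter: δ = d / √(1/n₁ + 1/n₂) = 0.3889 / √(1/130 + 1/69) = 2.6109
Critical value for a two-sided test at α = 0.025: z_{α/2} = 2.241.
Power = Φ(δ − 2.241) + Φ(−δ − 2.241) = Φ(0.370) + Φ(-4.852) = 0.6441 + 0.0000 = 0.6441.
Type II error: β = 1 − power = 1 − 0.6441 = 0.3559.

β ≈ 0.356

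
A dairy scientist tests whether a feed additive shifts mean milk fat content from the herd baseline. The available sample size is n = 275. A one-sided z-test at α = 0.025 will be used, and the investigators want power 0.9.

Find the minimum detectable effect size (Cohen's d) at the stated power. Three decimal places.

Need Φ(δ − 1.960) = 0.9, so δ = 1.960 + 1.282 = 3.242.
δ = d·√n ⇒ d = δ/√n = 3.242/√275 = 0.1955.

d ≈ 0.195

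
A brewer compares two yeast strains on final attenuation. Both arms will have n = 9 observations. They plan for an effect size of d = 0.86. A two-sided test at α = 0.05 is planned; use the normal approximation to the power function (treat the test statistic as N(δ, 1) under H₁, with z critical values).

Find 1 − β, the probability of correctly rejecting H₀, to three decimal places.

Noncentrality parameter: λ = d·√(n/2) = 0.86 × √(9/2) = 1.8243
Critical value for a two-sided test at α = 0.05: z_{α/2} = 1.960.
Power = Φ(λ − 1.960) + Φ(−λ − 1.960) = Φ(-0.136) + Φ(-3.784) = 0.4461 + 0.0001 = 0.4461.

Power ≈ 0.446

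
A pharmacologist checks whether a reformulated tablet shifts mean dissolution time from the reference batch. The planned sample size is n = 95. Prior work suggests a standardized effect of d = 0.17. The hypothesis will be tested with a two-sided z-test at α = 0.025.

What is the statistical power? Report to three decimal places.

Noncentrality parameter: δ = d·√n = 0.17 × √95 = 1.6570
Critical value for a two-sided test at α = 0.025: z_{α/2} = 2.241.
Power = Φ(δ − 2.241) + Φ(−δ − 2.241) = Φ(-0.584) + Φ(-3.898) = 0.2795 + 0.0000 = 0.2795.

Power ≈ 0.280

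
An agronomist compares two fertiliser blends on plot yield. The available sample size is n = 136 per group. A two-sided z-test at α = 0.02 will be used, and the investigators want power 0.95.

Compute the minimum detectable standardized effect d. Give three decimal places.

Required noncentrality: δ = z_{0.01} + z_{0.05} = 2.326 + 1.645 = 3.971.
(The second rejection-region term Φ(−δ − z_{α/2}) is negligible and dropped.)
δ = d·√(n/2) ⇒ d = δ/√(n/2) = 3.971/√(136/2) = 0.4816.

d ≈ 0.482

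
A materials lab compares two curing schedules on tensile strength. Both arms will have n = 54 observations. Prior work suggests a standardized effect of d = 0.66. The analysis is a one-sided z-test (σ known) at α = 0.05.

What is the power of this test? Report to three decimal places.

Noncentrality parameter: δ = d·√(n/2) = 0.66 × √(54/2) = 3.4295
One-sided α = 0.05 → critical value z_{0.05} = 1.645.
Power = P(Z > 1.645 − δ) = Φ(1.785) = 0.9628.

Power ≈ 0.963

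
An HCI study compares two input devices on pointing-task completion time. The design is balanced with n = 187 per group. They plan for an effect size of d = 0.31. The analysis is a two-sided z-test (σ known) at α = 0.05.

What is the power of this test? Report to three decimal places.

Noncentrality parameter: δ = d·√(n/2) = 0.31 × √(187/2) = 2.9976
Critical value for a two-sided test at α = 0.05: z_{α/2} = 1.960.
Power = Φ(δ − 1.960) + Φ(−δ − 1.960) = Φ(1.038) + Φ(-4.958) = 0.8503 + 0.0000 = 0.8503.

Power ≈ 0.850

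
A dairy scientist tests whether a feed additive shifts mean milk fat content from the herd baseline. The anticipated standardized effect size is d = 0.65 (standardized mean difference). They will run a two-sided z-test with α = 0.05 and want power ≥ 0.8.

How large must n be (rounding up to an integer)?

n = 19

For power 0.8 need Φ(δ − z_{0.025}) = 0.8, so δ = z_{0.025} + z_{0.20} = 1.960 + 0.842 = 2.802.
(For δ > 0 the lower-tail rejection region contributes negligibly to power, so the one-term inversion is standard.)
δ = d·√n ⇒ n = (δ/d)² = (2.802 / 0.65)² = 18.58.
Round up to the next whole unit.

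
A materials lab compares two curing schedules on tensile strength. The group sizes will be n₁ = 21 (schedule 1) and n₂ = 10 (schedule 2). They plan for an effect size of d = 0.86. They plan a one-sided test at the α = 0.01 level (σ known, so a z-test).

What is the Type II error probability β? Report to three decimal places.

β ≈ 0.535

Noncentrality parameter: δ = d / √(1/n₁ + 1/n₂) = 0.86 / √(1/21 + 1/10) = 2.2383
One-sided α = 0.01 → critical value z_{0.01} = 2.326.
Power = Φ(δ − 2.326) = Φ(-0.088) = 0.4649.
Type II error: β = 1 − power = 1 − 0.4649 = 0.5351.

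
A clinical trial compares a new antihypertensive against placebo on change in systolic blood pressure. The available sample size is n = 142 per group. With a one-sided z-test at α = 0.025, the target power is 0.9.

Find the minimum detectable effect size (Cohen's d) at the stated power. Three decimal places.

Need Φ(δ − 1.960) = 0.9, so δ = 1.960 + 1.282 = 3.242.
δ = d·√(n/2) ⇒ d = δ/√(n/2) = 3.242/√(142/2) = 0.3847.

d ≈ 0.385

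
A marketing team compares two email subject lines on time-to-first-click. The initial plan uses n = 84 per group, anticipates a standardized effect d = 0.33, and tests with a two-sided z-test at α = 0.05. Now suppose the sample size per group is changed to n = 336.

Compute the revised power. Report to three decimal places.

Power ≈ 0.990

With n = 336 per group: δ = d·√(n/2) = 0.33 × √(336/2) = 4.2773. Critical value z_{0.025} = 1.960.
Revised power = Φ(δ − 1.960) + Φ(−δ − 1.960) = Φ(2.317) + Φ(-6.237) = 0.9898 + 0.0000 = 0.9898.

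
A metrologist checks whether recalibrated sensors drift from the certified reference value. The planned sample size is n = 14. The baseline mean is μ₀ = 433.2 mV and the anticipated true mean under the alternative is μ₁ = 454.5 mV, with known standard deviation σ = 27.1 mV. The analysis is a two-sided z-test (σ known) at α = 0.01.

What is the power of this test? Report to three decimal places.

Power ≈ 0.642

Standardized effect: d = |μ₁ − μ₀| / σ = |454.5 − 433.2| / 27.1 = 0.7860
Noncentrality parameter: λ = d·√n = 0.7860 × √14 = 2.9409
Critical value for a two-sided test at α = 0.01: z_{α/2} = 2.576.
Power = Φ(λ − 2.576) + Φ(−λ − 2.576) = Φ(0.365) + Φ(-5.517) = 0.6425 + 0.0000 = 0.6425.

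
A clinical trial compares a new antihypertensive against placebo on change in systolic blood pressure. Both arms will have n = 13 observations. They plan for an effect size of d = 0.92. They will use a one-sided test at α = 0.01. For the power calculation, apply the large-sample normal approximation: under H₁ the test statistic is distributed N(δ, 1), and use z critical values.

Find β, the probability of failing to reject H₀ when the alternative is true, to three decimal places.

Noncentrality parameter: δ = d·√(n/2) = 0.92 × √(13/2) = 2.3455
Critical value for a one-sided test at α = 0.01: z_α = 2.326.
Power = Φ(δ − 2.326) = Φ(0.019) = 0.5077.
Type II error: β = 1 − power = 1 − 0.5077 = 0.4923.

β ≈ 0.492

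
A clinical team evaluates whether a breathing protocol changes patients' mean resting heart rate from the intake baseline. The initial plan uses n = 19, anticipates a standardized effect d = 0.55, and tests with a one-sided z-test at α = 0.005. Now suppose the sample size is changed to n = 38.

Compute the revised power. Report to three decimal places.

With n = 38: δ = d·√n = 0.55 × √38 = 3.3904. Critical value z_{0.005} = 2.576.
Revised power = P(Z > 2.576 − δ) = Φ(0.815) = 0.7923.

Power ≈ 0.792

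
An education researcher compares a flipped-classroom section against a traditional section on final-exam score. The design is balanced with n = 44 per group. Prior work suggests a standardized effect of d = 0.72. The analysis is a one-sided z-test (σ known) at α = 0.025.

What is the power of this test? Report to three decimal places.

Noncentrality parameter: δ = d·√(n/2) = 0.72 × √(44/2) = 3.3771
Critical value for a one-sided test at α = 0.025: z_α = 1.960.
Power = P(Z > 1.960 − δ) = Φ(1.417) = 0.9218.

Power ≈ 0.922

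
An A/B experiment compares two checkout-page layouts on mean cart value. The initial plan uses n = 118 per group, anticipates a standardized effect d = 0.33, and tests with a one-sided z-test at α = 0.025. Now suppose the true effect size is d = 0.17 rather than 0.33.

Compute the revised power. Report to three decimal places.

With d = 0.17: δ = d·√(n/2) = 0.17 × √(118/2) = 1.3058. Critical value z_{0.025} = 1.960.
Revised power = Φ(δ − 1.960) = Φ(-0.654) = 0.2565.

Power ≈ 0.257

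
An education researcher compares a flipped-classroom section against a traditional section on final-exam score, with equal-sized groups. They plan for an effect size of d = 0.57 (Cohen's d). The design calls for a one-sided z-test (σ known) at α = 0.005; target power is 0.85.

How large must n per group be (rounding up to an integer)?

n = 81 per group

Set Φ(δ − 2.576) = 0.85; then δ − 2.576 = Φ⁻¹(0.85) = 1.036, giving δ = 3.612.
δ = d·√(n/2) ⇒ n = 2(δ/d)² = 2 × (3.612 / 0.57)² = 80.32.
Round up to the next whole unit.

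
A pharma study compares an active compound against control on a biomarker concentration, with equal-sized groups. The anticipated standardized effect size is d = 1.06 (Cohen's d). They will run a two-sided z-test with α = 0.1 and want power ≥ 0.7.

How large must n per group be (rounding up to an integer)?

Set Φ(δ − 1.645) = 0.7; then δ − 1.645 = Φ⁻¹(0.7) = 0.524, giving δ = 2.169.
(Ignoring the negligible lower-tail rejection probability gives the usual closed-form inversion.)
δ = d·√(n/2) ⇒ n = 2(δ/d)² = 2 × (2.169 / 1.06)² = 8.38.
Rounding up, n = 9 per group.

n = 9 per group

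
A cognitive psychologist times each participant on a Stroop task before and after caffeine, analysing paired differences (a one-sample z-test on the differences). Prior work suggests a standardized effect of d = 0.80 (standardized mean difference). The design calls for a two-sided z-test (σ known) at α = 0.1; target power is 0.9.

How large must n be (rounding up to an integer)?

n = 14

For power 0.9 need Φ(δ − z_{0.05}) = 0.9, so δ = z_{0.05} + z_{0.10} = 1.645 + 1.282 = 2.926.
(For δ > 0 the lower-tail rejection region contributes negligibly to power, so the one-term inversion is standard.)
δ = d·√n ⇒ n = (δ/d)² = (2.926 / 0.80)² = 13.38.
Round up to the next whole unit.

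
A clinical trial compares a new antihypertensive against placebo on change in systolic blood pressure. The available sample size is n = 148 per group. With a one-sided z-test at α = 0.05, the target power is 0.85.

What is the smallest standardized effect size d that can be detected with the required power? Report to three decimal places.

Need Φ(δ − 1.645) = 0.85, so δ = 1.645 + 1.036 = 2.681.
δ = d·√(n/2) ⇒ d = δ/√(n/2) = 2.681/√(148/2) = 0.3117.

d ≈ 0.312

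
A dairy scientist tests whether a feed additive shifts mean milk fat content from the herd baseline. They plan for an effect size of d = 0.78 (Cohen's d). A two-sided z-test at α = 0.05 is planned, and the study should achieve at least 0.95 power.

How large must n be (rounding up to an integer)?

n = 22

For power 0.95 need Φ(δ − z_{0.025}) = 0.95, so δ = z_{0.025} + z_{0.05} = 1.960 + 1.645 = 3.605.
(Ignoring the negligible lower-tail rejection probability gives the usual closed-form inversion.)
δ = d·√n ⇒ n = (δ/d)² = (3.605 / 0.78)² = 21.36.
Rounding up, n = 22.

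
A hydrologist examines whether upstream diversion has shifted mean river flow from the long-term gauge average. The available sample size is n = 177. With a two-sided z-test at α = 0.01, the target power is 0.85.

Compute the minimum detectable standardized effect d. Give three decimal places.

d ≈ 0.272

Need Φ(δ − 2.576) = 0.85, so δ = 2.576 + 1.036 = 3.612.
(Lower-tail contribution to power is negligible for δ > 0.)
δ = d·√n ⇒ d = δ/√n = 3.612/√177 = 0.2715.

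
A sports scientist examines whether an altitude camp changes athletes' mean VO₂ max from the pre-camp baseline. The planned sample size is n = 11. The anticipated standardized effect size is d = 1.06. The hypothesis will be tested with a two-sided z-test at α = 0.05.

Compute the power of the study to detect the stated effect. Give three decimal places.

Noncentrality parameter: δ = d·√n = 1.06 × √11 = 3.5156
Critical value for a two-sided test at α = 0.05: z_{α/2} = 1.960.
Power = Φ(δ − 1.960) + Φ(−δ − 1.960) = Φ(1.556) + Φ(-5.476) = 0.9401 + 0.0000 = 0.9401.

Power ≈ 0.940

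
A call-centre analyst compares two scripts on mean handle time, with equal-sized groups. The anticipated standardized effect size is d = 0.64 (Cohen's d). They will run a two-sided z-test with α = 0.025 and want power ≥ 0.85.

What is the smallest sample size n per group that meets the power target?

Set Φ(δ − 2.241) = 0.85; then δ − 2.241 = Φ⁻¹(0.85) = 1.036, giving δ = 3.278.
(The Φ(−δ − z_{α/2}) term is vanishingly small for δ > 0 and is dropped in the standard sample-size formula.)
δ = d·√(n/2) ⇒ n = 2(δ/d)² = 2 × (3.278 / 0.64)² = 52.46.
Round up to the next whole unit.

n = 53 per group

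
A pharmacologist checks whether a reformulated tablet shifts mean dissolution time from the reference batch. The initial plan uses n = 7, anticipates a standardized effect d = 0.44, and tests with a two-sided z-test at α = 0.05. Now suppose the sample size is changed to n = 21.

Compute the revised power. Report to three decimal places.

With n = 21: δ = d·√n = 0.44 × √21 = 2.0163. Critical value z_{0.025} = 1.960.
Revised power = Φ(δ − 1.960) + Φ(−δ − 1.960) = Φ(0.056) + Φ(-3.976) = 0.5225 + 0.0000 = 0.5225.

Power ≈ 0.523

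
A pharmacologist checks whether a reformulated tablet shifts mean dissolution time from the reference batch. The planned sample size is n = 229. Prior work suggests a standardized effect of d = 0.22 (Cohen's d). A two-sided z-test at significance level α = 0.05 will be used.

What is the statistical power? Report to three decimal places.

Noncentrality parameter: δ = d·√n = 0.22 × √229 = 3.3292
Two-sided α = 0.05 → critical value z_{0.025} = 1.960.
Power = Φ(δ − 1.960) + Φ(−δ − 1.960) = Φ(1.369) + Φ(-5.289) = 0.9145 + 0.0000 = 0.9145.

Power ≈ 0.915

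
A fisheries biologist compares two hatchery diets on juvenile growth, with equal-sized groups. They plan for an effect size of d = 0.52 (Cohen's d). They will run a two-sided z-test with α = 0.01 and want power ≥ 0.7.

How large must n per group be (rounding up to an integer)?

n = 72 per group

For power 0.7 need Φ(δ − z_{0.005}) = 0.7, so δ = z_{0.005} + z_{0.30} = 2.576 + 0.524 = 3.100.
(The Φ(−δ − z_{α/2}) term is vanishingly small for δ > 0 and is dropped in the standard sample-size formula.)
δ = d·√(n/2) ⇒ n = 2(δ/d)² = 2 × (3.100 / 0.52)² = 71.09.
Round up to the next whole unit.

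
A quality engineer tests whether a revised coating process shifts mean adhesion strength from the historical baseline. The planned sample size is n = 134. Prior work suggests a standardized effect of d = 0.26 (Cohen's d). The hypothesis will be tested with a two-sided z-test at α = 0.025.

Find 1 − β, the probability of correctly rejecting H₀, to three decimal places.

Power ≈ 0.779

Noncentrality parameter: δ = d·√n = 0.26 × √134 = 3.0097
Critical value for a two-sided test at α = 0.025: z_{α/2} = 2.241.
Power = Φ(δ − 2.241) + Φ(−δ − 2.241) = Φ(0.768) + Φ(-5.251) = 0.7788 + 0.0000 = 0.7789.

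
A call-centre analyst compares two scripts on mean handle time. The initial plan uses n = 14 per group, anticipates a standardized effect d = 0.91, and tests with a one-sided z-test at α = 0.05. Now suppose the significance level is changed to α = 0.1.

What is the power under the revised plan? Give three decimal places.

δ = d·√(n/2) = 0.91 × √(14/2) = 2.4076 (unchanged). New critical value: z_{0.1} = 1.282.
Revised power = P(Z > 1.282 − δ) = Φ(1.126) = 0.8699.

Power ≈ 0.870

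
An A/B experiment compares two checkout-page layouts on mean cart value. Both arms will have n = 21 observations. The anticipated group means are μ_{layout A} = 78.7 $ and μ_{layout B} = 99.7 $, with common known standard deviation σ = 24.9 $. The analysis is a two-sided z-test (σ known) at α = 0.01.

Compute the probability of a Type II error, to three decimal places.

Standardized effect: d = |μ_{layout A} − μ_{layout B}| / σ = |78.7 − 99.7| / 24.9 = 0.8434
Noncentrality parameter: δ = d·√(n/2) = 0.8434 × √(21/2) = 2.7328
Critical value for a two-sided test at α = 0.01: z_{α/2} = 2.576.
Power = Φ(δ − 2.576) + Φ(−δ − 2.576) = Φ(0.157) + Φ(-5.309) = 0.5624 + 0.0000 = 0.5624.
Type II error: β = 1 − power = 1 − 0.5624 = 0.4376.

β ≈ 0.438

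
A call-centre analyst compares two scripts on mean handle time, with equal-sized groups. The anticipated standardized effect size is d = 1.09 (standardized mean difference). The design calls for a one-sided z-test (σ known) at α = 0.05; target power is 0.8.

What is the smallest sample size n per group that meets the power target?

Set Φ(δ − 1.645) = 0.8; then δ − 1.645 = Φ⁻¹(0.8) = 0.842, giving δ = 2.486.
δ = d·√(n/2) ⇒ n = 2(δ/d)² = 2 × (2.486 / 1.09)² = 10.41.
Rounding up, n = 11 per group.

n = 11 per group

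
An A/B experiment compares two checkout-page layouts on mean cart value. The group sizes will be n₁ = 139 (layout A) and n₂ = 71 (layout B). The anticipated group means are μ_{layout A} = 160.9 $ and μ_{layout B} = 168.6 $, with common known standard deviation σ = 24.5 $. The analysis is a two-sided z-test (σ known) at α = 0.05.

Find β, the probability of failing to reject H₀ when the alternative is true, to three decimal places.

β ≈ 0.423

Standardized effect: d = |μ_{layout A} − μ_{layout B}| / σ = |160.9 − 168.6| / 24.5 = 0.3143
Noncentrality parameter: λ = d / √(1/n₁ + 1/n₂) = 0.3143 / √(1/139 + 1/71) = 2.1545
Two-sided α = 0.05 → critical value z_{0.025} = 1.960.
Power = Φ(λ − 1.960) + Φ(−λ − 1.960) = Φ(0.195) + Φ(-4.114) = 0.5771 + 0.0000 = 0.5772.
Type II error: β = 1 − power = 1 − 0.5772 = 0.4228.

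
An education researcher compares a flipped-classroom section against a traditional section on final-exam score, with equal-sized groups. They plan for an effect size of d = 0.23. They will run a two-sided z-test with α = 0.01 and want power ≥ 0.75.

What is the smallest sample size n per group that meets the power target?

n = 400 per group

For power 0.75 need Φ(δ − z_{0.005}) = 0.75, so δ = z_{0.005} + z_{0.25} = 2.576 + 0.674 = 3.250.
(Ignoring the negligible lower-tail rejection probability gives the usual closed-form inversion.)
δ = d·√(n/2) ⇒ n = 2(δ/d)² = 2 × (3.250 / 0.23)² = 399.42.
Rounding up, n = 400 per group.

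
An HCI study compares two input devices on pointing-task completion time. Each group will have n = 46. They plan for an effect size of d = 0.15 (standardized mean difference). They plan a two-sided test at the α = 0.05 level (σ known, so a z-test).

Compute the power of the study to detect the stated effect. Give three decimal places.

Power ≈ 0.111

Noncentrality parameter: δ = d·√(n/2) = 0.15 × √(46/2) = 0.7194
Critical value for a two-sided test at α = 0.05: z_{α/2} = 1.960.
Power = Φ(δ − 1.960) + Φ(−δ − 1.960) = Φ(-1.241) + Φ(-2.679) = 0.1074 + 0.0037 = 0.1111.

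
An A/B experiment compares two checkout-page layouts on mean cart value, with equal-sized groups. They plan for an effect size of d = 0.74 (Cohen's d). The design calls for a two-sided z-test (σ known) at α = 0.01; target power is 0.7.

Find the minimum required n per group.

n = 36 per group

Set Φ(δ − 2.576) = 0.7; then δ − 2.576 = Φ⁻¹(0.7) = 0.524, giving δ = 3.100.
(For δ > 0 the lower-tail rejection region contributes negligibly to power, so the one-term inversion is standard.)
δ = d·√(n/2) ⇒ n = 2(δ/d)² = 2 × (3.100 / 0.74)² = 35.10.
Rounding up, n = 36 per group.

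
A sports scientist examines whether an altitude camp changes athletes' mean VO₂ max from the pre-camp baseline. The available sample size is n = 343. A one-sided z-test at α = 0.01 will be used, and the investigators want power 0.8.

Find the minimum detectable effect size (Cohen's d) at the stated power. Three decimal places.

d ≈ 0.171

Need Φ(δ − 2.326) = 0.8, so δ = 2.326 + 0.842 = 3.168.
δ = d·√n ⇒ d = δ/√n = 3.168/√343 = 0.1711.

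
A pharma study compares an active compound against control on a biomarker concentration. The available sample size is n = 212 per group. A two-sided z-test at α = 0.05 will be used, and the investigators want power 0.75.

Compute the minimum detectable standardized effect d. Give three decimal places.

d ≈ 0.256

Required noncentrality: δ = z_{0.025} + z_{0.25} = 1.960 + 0.674 = 2.634.
(The second rejection-region term Φ(−δ − z_{α/2}) is negligible and dropped.)
δ = d·√(n/2) ⇒ d = δ/√(n/2) = 2.634/√(212/2) = 0.2559.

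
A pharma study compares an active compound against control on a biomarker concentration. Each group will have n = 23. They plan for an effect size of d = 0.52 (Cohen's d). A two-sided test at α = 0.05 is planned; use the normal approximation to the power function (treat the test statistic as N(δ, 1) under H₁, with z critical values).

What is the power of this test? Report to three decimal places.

Power ≈ 0.422

Noncentrality parameter: δ = d·√(n/2) = 0.52 × √(23/2) = 1.7634
Critical value for a two-sided test at α = 0.05: z_{α/2} = 1.960.
Power = Φ(δ − 1.960) + Φ(−δ − 1.960) = Φ(-0.197) + Φ(-3.723) = 0.4221 + 0.0001 = 0.4222.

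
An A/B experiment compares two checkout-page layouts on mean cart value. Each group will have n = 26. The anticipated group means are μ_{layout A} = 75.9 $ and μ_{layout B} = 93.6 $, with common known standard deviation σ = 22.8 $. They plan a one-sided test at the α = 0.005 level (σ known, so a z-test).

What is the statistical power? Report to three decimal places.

Power ≈ 0.588

Standardized effect: d = |μ_{layout A} − μ_{layout B}| / σ = |75.9 − 93.6| / 22.8 = 0.7763
Noncentrality parameter: λ = d·√(n/2) = 0.7763 × √(26/2) = 2.7990
Critical value for a one-sided test at α = 0.005: z_α = 2.576.
Power = P(Z > 2.576 − λ) = Φ(0.223) = 0.5883.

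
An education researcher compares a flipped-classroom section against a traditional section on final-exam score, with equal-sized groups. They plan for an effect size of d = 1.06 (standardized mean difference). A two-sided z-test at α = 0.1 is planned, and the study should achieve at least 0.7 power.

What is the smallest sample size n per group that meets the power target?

For power 0.7 need Φ(δ − z_{0.05}) = 0.7, so δ = z_{0.05} + z_{0.30} = 1.645 + 0.524 = 2.169.
(Ignoring the negligible lower-tail rejection probability gives the usual closed-form inversion.)
δ = d·√(n/2) ⇒ n = 2(δ/d)² = 2 × (2.169 / 1.06)² = 8.38.
Rounding up, n = 9 per group.

n = 9 per group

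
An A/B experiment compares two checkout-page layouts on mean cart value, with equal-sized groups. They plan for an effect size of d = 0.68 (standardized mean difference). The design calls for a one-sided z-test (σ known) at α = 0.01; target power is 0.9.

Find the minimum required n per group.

n = 57 per group

Set Φ(δ − 2.326) = 0.9; then δ − 2.326 = Φ⁻¹(0.9) = 1.282, giving δ = 3.608.
δ = d·√(n/2) ⇒ n = 2(δ/d)² = 2 × (3.608 / 0.68)² = 56.30.
Round up to the next whole unit.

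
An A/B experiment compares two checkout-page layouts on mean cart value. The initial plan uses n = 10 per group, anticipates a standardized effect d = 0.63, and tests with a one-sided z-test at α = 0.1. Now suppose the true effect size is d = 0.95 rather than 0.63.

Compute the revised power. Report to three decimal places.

Power ≈ 0.800

With d = 0.95: δ = d·√(n/2) = 0.95 × √(10/2) = 2.1243. Critical value z_{0.1} = 1.282.
Revised power = P(Z > 1.282 − δ) = Φ(0.843) = 0.8003.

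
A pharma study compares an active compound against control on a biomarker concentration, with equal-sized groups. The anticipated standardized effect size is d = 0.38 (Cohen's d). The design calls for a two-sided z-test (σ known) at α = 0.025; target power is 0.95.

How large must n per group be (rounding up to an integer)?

Set Φ(δ − 2.241) = 0.95; then δ − 2.241 = Φ⁻¹(0.95) = 1.645, giving δ = 3.886.
(Ignoring the negligible lower-tail rejection probability gives the usual closed-form inversion.)
δ = d·√(n/2) ⇒ n = 2(δ/d)² = 2 × (3.886 / 0.38)² = 209.18.
Rounding up, n = 210 per group.

n = 210 per group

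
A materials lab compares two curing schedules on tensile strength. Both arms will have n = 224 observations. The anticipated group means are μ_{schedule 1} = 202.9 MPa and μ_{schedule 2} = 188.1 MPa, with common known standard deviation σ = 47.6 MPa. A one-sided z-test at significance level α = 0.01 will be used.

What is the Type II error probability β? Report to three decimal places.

Standardized effect: d = |μ_{schedule 1} − μ_{schedule 2}| / σ = |202.9 − 188.1| / 47.6 = 0.3109
Noncentrality parameter: δ = d·√(n/2) = 0.3109 × √(224/2) = 3.2905
Critical value for a one-sided test at α = 0.01: z_α = 2.326.
Power = Φ(δ − 2.326) = Φ(0.964) = 0.8325.
Type II error: β = 1 − power = 1 − 0.8325 = 0.1675.

β ≈ 0.167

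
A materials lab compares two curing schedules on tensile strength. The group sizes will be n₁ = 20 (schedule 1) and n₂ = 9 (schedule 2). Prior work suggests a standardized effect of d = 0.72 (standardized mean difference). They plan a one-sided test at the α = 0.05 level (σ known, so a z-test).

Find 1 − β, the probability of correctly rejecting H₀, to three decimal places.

Noncentrality parameter: δ = d / √(1/n₁ + 1/n₂) = 0.72 / √(1/20 + 1/9) = 1.7938
Critical value for a one-sided test at α = 0.05: z_α = 1.645.
Power = P(Z > 1.645 − δ) = Φ(0.149) = 0.5592.

Power ≈ 0.559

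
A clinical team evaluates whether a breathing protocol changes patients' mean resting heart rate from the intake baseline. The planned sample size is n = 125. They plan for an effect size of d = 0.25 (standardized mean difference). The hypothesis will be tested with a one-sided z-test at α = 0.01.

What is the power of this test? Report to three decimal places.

Power ≈ 0.680

Noncentrality parameter: δ = d·√n = 0.25 × √125 = 2.7951
Critical value for a one-sided test at α = 0.01: z_α = 2.326.
Power = P(Z > 2.326 − δ) = Φ(0.469) = 0.6804.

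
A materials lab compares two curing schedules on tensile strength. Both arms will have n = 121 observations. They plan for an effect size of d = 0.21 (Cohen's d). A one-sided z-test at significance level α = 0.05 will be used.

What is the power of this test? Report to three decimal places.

Power ≈ 0.495

Noncentrality parameter: δ = d·√(n/2) = 0.21 × √(121/2) = 1.6334
One-sided α = 0.05 → critical value z_{0.05} = 1.645.
Power = P(Z > 1.645 − δ) = Φ(-0.011) = 0.4954.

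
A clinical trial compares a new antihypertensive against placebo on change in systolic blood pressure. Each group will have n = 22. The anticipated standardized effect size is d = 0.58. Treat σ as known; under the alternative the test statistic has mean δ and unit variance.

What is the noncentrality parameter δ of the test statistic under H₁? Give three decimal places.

δ ≈ 1.924

δ = d·√(n/2) = 0.58 × √(22/2) = 1.9236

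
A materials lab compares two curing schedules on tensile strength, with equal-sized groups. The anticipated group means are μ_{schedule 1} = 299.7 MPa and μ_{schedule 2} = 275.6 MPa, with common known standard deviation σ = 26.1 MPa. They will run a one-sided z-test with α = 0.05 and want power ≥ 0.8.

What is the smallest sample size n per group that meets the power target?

Standardized effect: d = |μ_{schedule 1} − μ_{schedule 2}| / σ = |299.7 − 275.6| / 26.1 = 0.9234
Set Φ(δ − 1.645) = 0.8; then δ − 1.645 = Φ⁻¹(0.8) = 0.842, giving δ = 2.486.
δ = d·√(n/2) ⇒ n = 2(δ/d)² = 2 × (2.486 / 0.9234)² = 14.50.
Round up to the next whole unit.

n = 15 per group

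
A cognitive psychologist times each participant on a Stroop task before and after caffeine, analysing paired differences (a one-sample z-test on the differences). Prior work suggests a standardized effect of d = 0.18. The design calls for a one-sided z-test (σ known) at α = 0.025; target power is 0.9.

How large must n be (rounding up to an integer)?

For power 0.9 need Φ(δ − z_{0.025}) = 0.9, so δ = z_{0.025} + z_{0.10} = 1.960 + 1.282 = 3.242.
δ = d·√n ⇒ n = (δ/d)² = (3.242 / 0.18)² = 324.30.
Rounding up, n = 325.

n = 325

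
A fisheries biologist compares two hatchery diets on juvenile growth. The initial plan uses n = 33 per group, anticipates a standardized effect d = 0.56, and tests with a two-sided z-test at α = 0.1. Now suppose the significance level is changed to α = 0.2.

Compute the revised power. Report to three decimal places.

δ = d·√(n/2) = 0.56 × √(33/2) = 2.2747 (unchanged). New critical value: z_{0.1} = 1.282.
Revised power = Φ(δ − 1.282) + Φ(−δ − 1.282) = Φ(0.993) + Φ(-3.556) = 0.8397 + 0.0002 = 0.8399.

Power ≈ 0.840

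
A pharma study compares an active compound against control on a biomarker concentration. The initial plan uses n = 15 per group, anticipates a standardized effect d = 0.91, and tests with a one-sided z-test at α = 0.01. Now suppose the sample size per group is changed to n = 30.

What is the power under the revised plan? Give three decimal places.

Power ≈ 0.885

With n = 30 per group: δ = d·√(n/2) = 0.91 × √(30/2) = 3.5244. Critical value z_{0.01} = 2.326.
Revised power = Φ(δ − 2.326) = Φ(1.198) = 0.8846.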